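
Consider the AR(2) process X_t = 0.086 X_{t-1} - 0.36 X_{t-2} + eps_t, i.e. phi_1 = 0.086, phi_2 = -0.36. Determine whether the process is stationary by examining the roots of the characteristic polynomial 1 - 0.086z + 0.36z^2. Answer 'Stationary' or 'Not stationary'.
\text{Stationary}

The AR(p) characteristic polynomial is P(z) = 1 - 0.086z + 0.36z^2.
Stationarity requires all roots to lie outside the unit circle, i.e. |z| > 1 for every root.
Set 1 + (-0.086) z + (0.36) z^2 = 0, i.e. a z^2 + b z + c = 0 with a = 0.36, b = -0.086, c = 1.
Discriminant D = b^2 - 4ac = (-0.086)^2 - 4*(0.36)*1 = 0.007396 - (1.44) = -1.432604.
D < 0, so the roots are the complex-conjugate pair z = (-b +/- i sqrt(-D)) / (2a) = 0.1194 +/- 1.6624i.
For a conjugate pair |z|^2 = z * conj(z) = (product of roots) = c/a = 1/(0.36) = 2.777778, so |z| = sqrt(2.777778) = 1.6667 for both roots.
Moduli of all roots: 1.6667, 1.6667.
All moduli strictly greater than 1? Yes.
Verdict: Stationary.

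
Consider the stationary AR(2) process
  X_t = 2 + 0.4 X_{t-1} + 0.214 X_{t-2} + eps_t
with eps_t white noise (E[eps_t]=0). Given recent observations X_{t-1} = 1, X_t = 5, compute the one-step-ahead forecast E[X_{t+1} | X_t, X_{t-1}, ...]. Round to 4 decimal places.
E[X_{t+1} \mid \mathcal F_t] = 4.2140

For an AR(p) model X_t = c + sum_i phi_i X_{t-i} + eps_t, the
one-step-ahead conditional mean is
  E[X_{t+1} | X_t, ...] = c + sum_i phi_i X_{t+1-i}.
Substitute known values:
  E[X_{t+1} | ...] = 2 + (0.4) * (5) + (0.214) * (1)
                   = 4.2140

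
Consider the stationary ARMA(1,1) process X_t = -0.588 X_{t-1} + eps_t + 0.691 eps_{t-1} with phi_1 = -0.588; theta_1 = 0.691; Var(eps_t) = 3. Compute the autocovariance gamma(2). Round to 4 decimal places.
\gamma(2) = -0.1649

Multiply the model equation by X_{t-k} and take expectations. With theta_0 = psi_0 = 1 and psi_j the MA(infinity) weights, this gives
  gamma(k) - sum_i phi_i gamma(k-i) = c_k,
  c_k = sigma^2 * sum_{j=k..q} theta_j psi_{j-k}   (c_k = 0 for k > q),
using gamma(-m) = gamma(m).
psi-weights needed (psi_j = theta_j + sum_i phi_i psi_{j-i}):
  psi_1 = theta_1 + phi_1 = 0.691 + (-0.588) = 0.103
Right-hand sides:
  c_0 = sigma^2 (1 + theta_1 psi_1) = 3 * (1 + (0.691)(0.103)) = 3 * 1.071173 = 3.213519
  c_1 = sigma^2 theta_1 = 3 * (0.691) = 2.073
  c_2 = 0
Equations for k = 0 and k = 1 (AR order 1):
  gamma(0) = phi_1 gamma(1) + c_0
  gamma(1) = phi_1 gamma(0) + c_1
Substituting the second into the first: gamma(0) (1 - phi_1^2) = c_0 + phi_1 c_1, so
  gamma(0) = (c_0 + phi_1 c_1) / (1 - phi_1^2) = (3.213519 + (-0.588)(2.073)) / (1 - (-0.588)^2) = 1.994595 / 0.654256 = 3.048646.
  gamma(1) = phi_1 gamma(0) + c_1 = (-0.588)(3.048646) + (2.073) = 0.280396.
For k = 2 (> q): gamma(2) = phi_1 gamma(1) = (-0.588)(0.280396) = -0.164873.
Therefore gamma(2) = -0.1649 (to 4 decimal places).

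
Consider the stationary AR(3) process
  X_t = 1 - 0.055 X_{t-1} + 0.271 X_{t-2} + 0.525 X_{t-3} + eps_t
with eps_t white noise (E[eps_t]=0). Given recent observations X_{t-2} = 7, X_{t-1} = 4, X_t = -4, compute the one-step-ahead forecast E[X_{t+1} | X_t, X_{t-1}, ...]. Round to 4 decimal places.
E[X_{t+1} \mid \mathcal F_t] = 5.9790

For an AR(p) model X_t = c + sum_i phi_i X_{t-i} + eps_t, the
one-step-ahead conditional mean is
  E[X_{t+1} | X_t, ...] = c + sum_i phi_i X_{t+1-i}.
Substitute known values:
  E[X_{t+1} | ...] = 1 + (-0.055) * (-4) + (0.271) * (4) + (0.525) * (7)
                   = 5.9790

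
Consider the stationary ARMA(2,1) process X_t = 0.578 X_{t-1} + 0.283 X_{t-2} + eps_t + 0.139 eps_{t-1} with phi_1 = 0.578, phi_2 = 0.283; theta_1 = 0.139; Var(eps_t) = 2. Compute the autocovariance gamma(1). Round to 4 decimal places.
\gamma(1) = 6.6117

Multiply the model equation by X_{t-k} and take expectations. With theta_0 = psi_0 = 1 and psi_j the MA(infinity) weights, this gives
  gamma(k) - sum_i phi_i gamma(k-i) = c_k,
  c_k = sigma^2 * sum_{j=k..q} theta_j psi_{j-k}   (c_k = 0 for k > q),
using gamma(-m) = gamma(m).
psi-weights needed (psi_j = theta_j + sum_i phi_i psi_{j-i}):
  psi_1 = theta_1 + phi_1 = 0.139 + (0.578) = 0.717
Right-hand sides:
  c_0 = sigma^2 (1 + theta_1 psi_1) = 2 * (1 + (0.139)(0.717)) = 2 * 1.099663 = 2.199326
  c_1 = sigma^2 theta_1 = 2 * (0.139) = 0.278
  c_2 = 0
Equations for k = 0, 1, 2 (AR order 2, c_2 = 0):
  (E0) gamma(0) = phi_1 gamma(1) + phi_2 gamma(2) + c_0
  (E1) gamma(1) = phi_1 gamma(0) + phi_2 gamma(1) + c_1
  (E2) gamma(2) = phi_1 gamma(1) + phi_2 gamma(0)
From (E1): gamma(1) = A gamma(0) + B with
  A = phi_1 / (1 - phi_2) = 0.578 / 0.717 = 0.806137,   B = c_1 / (1 - phi_2) = 0.278 / 0.717 = 0.387727.
Insert (E2) into (E0): gamma(0) (1 - phi_2^2) = phi_1 (1 + phi_2) gamma(1) + c_0.
  phi_1 (1 + phi_2) = (0.578)(1.283) = 0.741574,   1 - phi_2^2 = 0.919911.
Replace gamma(1) by A gamma(0) + B and collect gamma(0):
  gamma(0) [0.919911 - (0.741574)(0.806137)] = (0.741574)(0.387727) + 2.199326
  gamma(0) * 0.322101 = 2.486854
  gamma(0) = 2.486854 / 0.322101 = 7.720727.
  gamma(1) = A gamma(0) + B = (0.806137)(7.720727) + (0.387727) = 6.611688.
Therefore gamma(1) = 6.6117 (to 4 decimal places).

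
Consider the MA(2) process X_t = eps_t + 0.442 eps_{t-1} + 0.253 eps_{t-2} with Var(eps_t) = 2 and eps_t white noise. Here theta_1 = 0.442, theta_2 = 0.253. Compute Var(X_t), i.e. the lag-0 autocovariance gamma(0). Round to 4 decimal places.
\gamma(0) = 2.5187

For an MA(q) process X_t = eps_t + sum_i theta_i eps_{t-i} with
Var(eps_t) = sigma^2, the variance is
  gamma(0) = sigma^2 * (1 + sum_i theta_i^2).
  sum_i theta_i^2 = (0.442)^2 + (0.253)^2 = 0.195364 + 0.064009 = 0.259373.
  gamma(0) = 2 * (1 + 0.259373) = 2 * 1.259373 = 2.518746, which rounds to 2.5187.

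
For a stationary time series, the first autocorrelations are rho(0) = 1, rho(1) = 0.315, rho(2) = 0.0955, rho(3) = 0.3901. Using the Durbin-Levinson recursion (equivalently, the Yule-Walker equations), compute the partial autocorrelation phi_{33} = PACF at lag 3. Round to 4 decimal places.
\phi_{33} = 0.4010

The PACF at lag k is phi_{kk}, the last component of the solution
to the Yule-Walker system G_k phi = r_k where
  (G_k)_{ij} = rho(|i - j|), (r_k)_i = rho(i), i,j = 1..k.
Equivalently, Durbin-Levinson gives phi_{kk} iteratively:
  phi_{11} = rho(1)
  phi_{kk} = [rho(k) - sum_{j=1..k-1} phi_{k-1,j} rho(k-j)]
            / [1 - sum_{j=1..k-1} phi_{k-1,j} rho(j)],
  phi_{k,j} = phi_{k-1,j} - phi_{kk} phi_{k-1,k-j},  j = 1..k-1.
Step k = 1:
  phi_11 = rho(1) = 0.315.
Step k = 2:
  phi_22 = [rho(2) - phi_11 rho(1)] / [1 - phi_11 rho(1)] = [0.0955 - (0.315)(0.315)] / [1 - (0.315)(0.315)]
         = -0.003725 / 0.900775 = -0.004135.
  Update: phi_21 = phi_11 - phi_22 phi_11 = 0.315 - (-0.004135)(0.315) = 0.316303.
Step k = 3:
  phi_33 = [rho(3) - phi_21 rho(2) - phi_22 rho(1)] / [1 - phi_21 rho(1) - phi_22 rho(2)]
    numerator   = 0.3901 - (0.316303)(0.0955) - (-0.004135)(0.315) = 0.36119573
    denominator = 1 - (0.316303)(0.315) - (-0.004135)(0.0955) = 0.9007596
  phi_33 = 0.36119573 / 0.9007596 = 0.401.
Therefore phi_{33} = 0.4010.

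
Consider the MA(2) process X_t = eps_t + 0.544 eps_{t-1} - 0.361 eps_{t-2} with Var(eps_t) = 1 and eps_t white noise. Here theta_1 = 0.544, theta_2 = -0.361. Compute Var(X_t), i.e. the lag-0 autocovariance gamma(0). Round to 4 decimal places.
\gamma(0) = 1.4263

For an MA(q) process X_t = eps_t + sum_i theta_i eps_{t-i} with
Var(eps_t) = sigma^2, the variance is
  gamma(0) = sigma^2 * (1 + sum_i theta_i^2).
  sum_i theta_i^2 = (0.544)^2 + (-0.361)^2 = 0.295936 + 0.130321 = 0.426257.
  gamma(0) = 1 * (1 + 0.426257) = 1 * 1.426257 = 1.426257, which rounds to 1.4263.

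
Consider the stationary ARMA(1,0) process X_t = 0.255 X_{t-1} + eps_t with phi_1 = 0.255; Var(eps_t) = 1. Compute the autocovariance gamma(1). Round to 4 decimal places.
\gamma(1) = 0.2727

Multiply the model equation by X_{t-k} and take expectations. With theta_0 = psi_0 = 1 and psi_j the MA(infinity) weights, this gives
  gamma(k) - sum_i phi_i gamma(k-i) = c_k,
  c_k = sigma^2 * sum_{j=k..q} theta_j psi_{j-k}   (c_k = 0 for k > q),
using gamma(-m) = gamma(m).
Pure AR (q = 0): c_0 = sigma^2 = 1, c_k = 0 for k >= 1.
Equations for k = 0 and k = 1 (AR order 1):
  gamma(0) = phi_1 gamma(1) + c_0
  gamma(1) = phi_1 gamma(0) + c_1
Substituting the second into the first: gamma(0) (1 - phi_1^2) = c_0 + phi_1 c_1, so
  gamma(0) = c_0 / (1 - phi_1^2) = 1 / (1 - (0.255)^2) = 1 / 0.934975 = 1.069547.
  gamma(1) = phi_1 gamma(0) = (0.255)(1.069547) = 0.272735.
Therefore gamma(1) = 0.2727 (to 4 decimal places).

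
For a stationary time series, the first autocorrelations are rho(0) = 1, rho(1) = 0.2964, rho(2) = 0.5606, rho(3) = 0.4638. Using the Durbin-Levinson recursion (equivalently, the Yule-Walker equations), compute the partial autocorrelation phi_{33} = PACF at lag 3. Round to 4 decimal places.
\phi_{33} = 0.3450

The PACF at lag k is phi_{kk}, the last component of the solution
to the Yule-Walker system G_k phi = r_k where
  (G_k)_{ij} = rho(|i - j|), (r_k)_i = rho(i), i,j = 1..k.
Equivalently, Durbin-Levinson gives phi_{kk} iteratively:
  phi_{11} = rho(1)
  phi_{kk} = [rho(k) - sum_{j=1..k-1} phi_{k-1,j} rho(k-j)]
            / [1 - sum_{j=1..k-1} phi_{k-1,j} rho(j)],
  phi_{k,j} = phi_{k-1,j} - phi_{kk} phi_{k-1,k-j},  j = 1..k-1.
Step k = 1:
  phi_11 = rho(1) = 0.2964.
Step k = 2:
  phi_22 = [rho(2) - phi_11 rho(1)] / [1 - phi_11 rho(1)] = [0.5606 - (0.2964)(0.2964)] / [1 - (0.2964)(0.2964)]
         = 0.47274704 / 0.91214704 = 0.518279.
  Update: phi_21 = phi_11 - phi_22 phi_11 = 0.2964 - (0.518279)(0.2964) = 0.142782.
Step k = 3:
  phi_33 = [rho(3) - phi_21 rho(2) - phi_22 rho(1)] / [1 - phi_21 rho(1) - phi_22 rho(2)]
    numerator   = 0.4638 - (0.142782)(0.5606) - (0.518279)(0.2964) = 0.2301384
    denominator = 1 - (0.142782)(0.2964) - (0.518279)(0.5606) = 0.66713198
  phi_33 = 0.2301384 / 0.66713198 = 0.345.
Therefore phi_{33} = 0.3450.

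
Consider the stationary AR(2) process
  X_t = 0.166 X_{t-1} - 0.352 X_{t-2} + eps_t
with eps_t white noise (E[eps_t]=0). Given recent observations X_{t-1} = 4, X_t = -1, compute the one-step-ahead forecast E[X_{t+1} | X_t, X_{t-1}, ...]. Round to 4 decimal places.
E[X_{t+1} \mid \mathcal F_t] = -1.5740

For an AR(p) model X_t = c + sum_i phi_i X_{t-i} + eps_t, the
one-step-ahead conditional mean is
  E[X_{t+1} | X_t, ...] = c + sum_i phi_i X_{t+1-i}.
Substitute known values:
  E[X_{t+1} | ...] = (0.166) * (-1) + (-0.352) * (4)
                   = -1.5740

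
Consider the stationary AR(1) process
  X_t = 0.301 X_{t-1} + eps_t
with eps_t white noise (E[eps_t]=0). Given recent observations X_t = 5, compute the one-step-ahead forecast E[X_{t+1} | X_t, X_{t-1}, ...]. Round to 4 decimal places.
E[X_{t+1} \mid \mathcal F_t] = 1.5050

For an AR(p) model X_t = c + sum_i phi_i X_{t-i} + eps_t, the
one-step-ahead conditional mean is
  E[X_{t+1} | X_t, ...] = c + sum_i phi_i X_{t+1-i}.
Substitute known values:
  E[X_{t+1} | ...] = (0.301) * (5)
                   = 1.5050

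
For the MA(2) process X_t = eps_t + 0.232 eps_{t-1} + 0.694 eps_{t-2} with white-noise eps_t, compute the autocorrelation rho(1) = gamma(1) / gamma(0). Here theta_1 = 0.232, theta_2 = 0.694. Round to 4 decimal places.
\rho(1) = 0.2560

For an MA(q) process with theta_0 = 1, the autocovariance is
  gamma(k) = sigma^2 * sum_{i=0..q-k} theta_i * theta_{i+k},
and rho(k) = gamma(k) / gamma(0). Sigma^2 cancels.
  numerator   = (1)*(0.232) + (0.232)*(0.694) = 0.393008.
  denominator = (1)^2 + (0.232)^2 + (0.694)^2 = 1.53546.
  rho(1) = 0.393008 / 1.53546 = 0.2560.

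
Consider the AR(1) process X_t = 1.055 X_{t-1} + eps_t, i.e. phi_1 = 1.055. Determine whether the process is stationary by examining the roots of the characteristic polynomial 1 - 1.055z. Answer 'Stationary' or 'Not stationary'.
\text{Not stationary}

The AR(p) characteristic polynomial is P(z) = 1 - 1.055z.
Stationarity requires all roots to lie outside the unit circle, i.e. |z| > 1 for every root.
This is linear in z: 1 + (-1.055) z = 0  =>  z = -1/(-1.055) = 0.947867,  |z| = 0.947867.
Moduli of all roots: 0.9479.
All moduli strictly greater than 1? No.
Verdict: Not stationary.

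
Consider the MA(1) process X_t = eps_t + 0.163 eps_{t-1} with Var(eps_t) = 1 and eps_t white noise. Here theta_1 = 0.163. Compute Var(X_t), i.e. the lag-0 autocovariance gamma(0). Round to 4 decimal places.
\gamma(0) = 1.0266

For an MA(q) process X_t = eps_t + sum_i theta_i eps_{t-i} with
Var(eps_t) = sigma^2, the variance is
  gamma(0) = sigma^2 * (1 + sum_i theta_i^2).
  sum_i theta_i^2 = (0.163)^2 = 0.026569.
  gamma(0) = 1 * (1 + 0.026569) = 1 * 1.026569 = 1.026569, which rounds to 1.0266.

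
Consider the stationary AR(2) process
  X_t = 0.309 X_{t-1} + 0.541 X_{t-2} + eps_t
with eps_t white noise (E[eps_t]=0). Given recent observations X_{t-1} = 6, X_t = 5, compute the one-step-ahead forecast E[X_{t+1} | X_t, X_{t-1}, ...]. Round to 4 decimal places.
E[X_{t+1} \mid \mathcal F_t] = 4.7910

For an AR(p) model X_t = c + sum_i phi_i X_{t-i} + eps_t, the
one-step-ahead conditional mean is
  E[X_{t+1} | X_t, ...] = c + sum_i phi_i X_{t+1-i}.
Substitute known values:
  E[X_{t+1} | ...] = (0.309) * (5) + (0.541) * (6)
                   = 4.7910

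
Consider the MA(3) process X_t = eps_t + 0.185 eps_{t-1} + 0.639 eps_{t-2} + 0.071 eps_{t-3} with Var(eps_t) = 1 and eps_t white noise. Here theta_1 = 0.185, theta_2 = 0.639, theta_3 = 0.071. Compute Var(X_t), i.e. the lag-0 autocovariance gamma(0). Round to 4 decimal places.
\gamma(0) = 1.4476

For an MA(q) process X_t = eps_t + sum_i theta_i eps_{t-i} with
Var(eps_t) = sigma^2, the variance is
  gamma(0) = sigma^2 * (1 + sum_i theta_i^2).
  sum_i theta_i^2 = (0.185)^2 + (0.639)^2 + (0.071)^2 = 0.034225 + 0.408321 + 0.005041 = 0.447587.
  gamma(0) = 1 * (1 + 0.447587) = 1 * 1.447587 = 1.447587, which rounds to 1.4476.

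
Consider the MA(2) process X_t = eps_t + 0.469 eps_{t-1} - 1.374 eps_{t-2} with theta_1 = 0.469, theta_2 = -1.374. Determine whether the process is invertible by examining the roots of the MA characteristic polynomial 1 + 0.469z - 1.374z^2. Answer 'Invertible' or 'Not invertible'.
\text{Not invertible}

The MA(q) characteristic polynomial is P(z) = 1 + 0.469z - 1.374z^2.
Invertibility requires all roots to lie outside the unit circle, i.e. |z| > 1 for every root.
Set 1 + (0.469) z + (-1.374) z^2 = 0, i.e. a z^2 + b z + c = 0 with a = -1.374, b = 0.469, c = 1.
Discriminant D = b^2 - 4ac = (0.469)^2 - 4*(-1.374)*1 = 0.219961 - (-5.496) = 5.715961.
D >= 0, so the roots are real: z = (-b +/- sqrt(D)) / (2a) = (-0.469 +/- 2.390808) / (-2.748).
  z_1 = (-0.469 + 2.390808) / (-2.748) = -0.6993,   |z_1| = 0.6993.
  z_2 = (-0.469 - 2.390808) / (-2.748) = 1.0407,   |z_2| = 1.0407.
Moduli of all roots: 0.6993, 1.0407.
All moduli strictly greater than 1? No.
Verdict: Not invertible.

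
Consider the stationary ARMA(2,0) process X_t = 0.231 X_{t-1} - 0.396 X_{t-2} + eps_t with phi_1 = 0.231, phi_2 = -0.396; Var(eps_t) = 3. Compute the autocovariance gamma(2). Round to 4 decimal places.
\gamma(2) = -1.3088

Multiply the model equation by X_{t-k} and take expectations. With theta_0 = psi_0 = 1 and psi_j the MA(infinity) weights, this gives
  gamma(k) - sum_i phi_i gamma(k-i) = c_k,
  c_k = sigma^2 * sum_{j=k..q} theta_j psi_{j-k}   (c_k = 0 for k > q),
using gamma(-m) = gamma(m).
Pure AR (q = 0): c_0 = sigma^2 = 3, c_k = 0 for k >= 1.
Equations for k = 0, 1, 2 (AR order 2, c_2 = 0):
  (E0) gamma(0) = phi_1 gamma(1) + phi_2 gamma(2) + c_0
  (E1) gamma(1) = phi_1 gamma(0) + phi_2 gamma(1) + c_1
  (E2) gamma(2) = phi_1 gamma(1) + phi_2 gamma(0)
From (E1): gamma(1) = A gamma(0) + B with
  A = phi_1 / (1 - phi_2) = 0.231 / 1.396 = 0.165473,   B = c_1 / (1 - phi_2) = 0 / 1.396 = 0.
Insert (E2) into (E0): gamma(0) (1 - phi_2^2) = phi_1 (1 + phi_2) gamma(1) + c_0.
  phi_1 (1 + phi_2) = (0.231)(0.604) = 0.139524,   1 - phi_2^2 = 0.843184.
Replace gamma(1) by A gamma(0) + B and collect gamma(0):
  gamma(0) [0.843184 - (0.139524)(0.165473)] = c_0 = 3
  gamma(0) * 0.820097 = 3
  gamma(0) = 3 / 0.820097 = 3.658106.
  gamma(1) = A gamma(0) = (0.165473)(3.658106) = 0.605317.
  gamma(2) = phi_1 gamma(1) + phi_2 gamma(0) = (0.231)(0.605317) + (-0.396)(3.658106) = -1.308782.
Therefore gamma(2) = -1.3088 (to 4 decimal places).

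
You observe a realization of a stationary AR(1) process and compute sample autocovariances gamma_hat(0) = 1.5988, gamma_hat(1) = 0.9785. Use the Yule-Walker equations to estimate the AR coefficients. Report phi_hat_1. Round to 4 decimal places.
\hat\phi_{1} = 0.6120

The Yule-Walker equations for an AR(p) process read, in matrix form,
  Gamma_p phi = r_p,   with   (Gamma_p)_{ij} = gamma(|i - j|),
                       (r_p)_i = gamma(i),   i,j = 1..p.
Substitute the sample gammas (Toeplitz matrix and right-hand side of size 1):
  Gamma_p = [[1.5988]]
  r_p     = [0.9785]
With p = 1 this is the single equation gamma(0) phi_1 = gamma(1):
  phi_hat_1 = gamma(1) / gamma(0) = 0.9785 / 1.5988 = 0.6120.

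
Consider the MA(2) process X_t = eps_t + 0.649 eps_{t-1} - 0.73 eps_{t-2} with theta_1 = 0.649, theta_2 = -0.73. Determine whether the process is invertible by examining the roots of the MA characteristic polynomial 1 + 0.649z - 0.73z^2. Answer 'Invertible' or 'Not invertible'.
\text{Not invertible}

The MA(q) characteristic polynomial is P(z) = 1 + 0.649z - 0.73z^2.
Invertibility requires all roots to lie outside the unit circle, i.e. |z| > 1 for every root.
Set 1 + (0.649) z + (-0.73) z^2 = 0, i.e. a z^2 + b z + c = 0 with a = -0.73, b = 0.649, c = 1.
Discriminant D = b^2 - 4ac = (0.649)^2 - 4*(-0.73)*1 = 0.421201 - (-2.92) = 3.341201.
D >= 0, so the roots are real: z = (-b +/- sqrt(D)) / (2a) = (-0.649 +/- 1.827895) / (-1.46).
  z_1 = (-0.649 + 1.827895) / (-1.46) = -0.8075,   |z_1| = 0.8075.
  z_2 = (-0.649 - 1.827895) / (-1.46) = 1.6965,   |z_2| = 1.6965.
Moduli of all roots: 0.8075, 1.6965.
All moduli strictly greater than 1? No.
Verdict: Not invertible.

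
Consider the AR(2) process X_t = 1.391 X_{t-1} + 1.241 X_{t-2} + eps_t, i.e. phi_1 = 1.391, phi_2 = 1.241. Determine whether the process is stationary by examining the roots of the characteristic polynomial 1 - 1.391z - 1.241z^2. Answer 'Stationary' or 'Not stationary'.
\text{Not stationary}

The AR(p) characteristic polynomial is P(z) = 1 - 1.391z - 1.241z^2.
Stationarity requires all roots to lie outside the unit circle, i.e. |z| > 1 for every root.
Set 1 + (-1.391) z + (-1.241) z^2 = 0, i.e. a z^2 + b z + c = 0 with a = -1.241, b = -1.391, c = 1.
Discriminant D = b^2 - 4ac = (-1.391)^2 - 4*(-1.241)*1 = 1.934881 - (-4.964) = 6.898881.
D >= 0, so the roots are real: z = (-b +/- sqrt(D)) / (2a) = (1.391 +/- 2.626572) / (-2.482).
  z_1 = (1.391 + 2.626572) / (-2.482) = -1.6187,   |z_1| = 1.6187.
  z_2 = (1.391 - 2.626572) / (-2.482) = 0.4978,   |z_2| = 0.4978.
Moduli of all roots: 1.6187, 0.4978.
All moduli strictly greater than 1? No.
Verdict: Not stationary.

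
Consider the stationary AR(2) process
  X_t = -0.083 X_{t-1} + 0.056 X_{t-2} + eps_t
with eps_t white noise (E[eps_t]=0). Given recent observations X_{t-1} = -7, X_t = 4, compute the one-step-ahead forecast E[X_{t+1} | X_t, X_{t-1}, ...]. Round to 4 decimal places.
E[X_{t+1} \mid \mathcal F_t] = -0.7240

For an AR(p) model X_t = c + sum_i phi_i X_{t-i} + eps_t, the
one-step-ahead conditional mean is
  E[X_{t+1} | X_t, ...] = c + sum_i phi_i X_{t+1-i}.
Substitute known values:
  E[X_{t+1} | ...] = (-0.083) * (4) + (0.056) * (-7)
                   = -0.7240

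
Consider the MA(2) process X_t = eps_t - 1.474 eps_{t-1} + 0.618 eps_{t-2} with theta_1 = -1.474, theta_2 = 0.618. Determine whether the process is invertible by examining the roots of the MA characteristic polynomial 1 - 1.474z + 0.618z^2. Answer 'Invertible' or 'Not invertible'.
\text{Invertible}

The MA(q) characteristic polynomial is P(z) = 1 - 1.474z + 0.618z^2.
Invertibility requires all roots to lie outside the unit circle, i.e. |z| > 1 for every root.
Set 1 + (-1.474) z + (0.618) z^2 = 0, i.e. a z^2 + b z + c = 0 with a = 0.618, b = -1.474, c = 1.
Discriminant D = b^2 - 4ac = (-1.474)^2 - 4*(0.618)*1 = 2.172676 - (2.472) = -0.299324.
D < 0, so the roots are the complex-conjugate pair z = (-b +/- i sqrt(-D)) / (2a) = 1.1926 +/- 0.4426i.
For a conjugate pair |z|^2 = z * conj(z) = (product of roots) = c/a = 1/(0.618) = 1.618123, so |z| = sqrt(1.618123) = 1.2721 for both roots.
Moduli of all roots: 1.2721, 1.2721.
All moduli strictly greater than 1? Yes.
Verdict: Invertible.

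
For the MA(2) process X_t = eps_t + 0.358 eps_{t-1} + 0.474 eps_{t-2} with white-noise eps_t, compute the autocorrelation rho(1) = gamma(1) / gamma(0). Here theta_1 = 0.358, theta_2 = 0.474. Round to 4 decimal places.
\rho(1) = 0.3901

For an MA(q) process with theta_0 = 1, the autocovariance is
  gamma(k) = sigma^2 * sum_{i=0..q-k} theta_i * theta_{i+k},
and rho(k) = gamma(k) / gamma(0). Sigma^2 cancels.
  numerator   = (1)*(0.358) + (0.358)*(0.474) = 0.527692.
  denominator = (1)^2 + (0.358)^2 + (0.474)^2 = 1.35284.
  rho(1) = 0.527692 / 1.35284 = 0.3901.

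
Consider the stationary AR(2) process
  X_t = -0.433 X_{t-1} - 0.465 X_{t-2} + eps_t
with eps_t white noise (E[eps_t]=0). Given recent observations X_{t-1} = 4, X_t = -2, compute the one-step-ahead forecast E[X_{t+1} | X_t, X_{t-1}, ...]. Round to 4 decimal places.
E[X_{t+1} \mid \mathcal F_t] = -0.9940

For an AR(p) model X_t = c + sum_i phi_i X_{t-i} + eps_t, the
one-step-ahead conditional mean is
  E[X_{t+1} | X_t, ...] = c + sum_i phi_i X_{t+1-i}.
Substitute known values:
  E[X_{t+1} | ...] = (-0.433) * (-2) + (-0.465) * (4)
                   = -0.9940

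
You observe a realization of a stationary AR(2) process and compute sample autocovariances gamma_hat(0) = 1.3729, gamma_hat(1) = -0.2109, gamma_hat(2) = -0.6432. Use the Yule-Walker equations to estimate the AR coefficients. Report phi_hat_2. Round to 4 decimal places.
\hat\phi_{2} = -0.5040

The Yule-Walker equations for an AR(p) process read, in matrix form,
  Gamma_p phi = r_p,   with   (Gamma_p)_{ij} = gamma(|i - j|),
                       (r_p)_i = gamma(i),   i,j = 1..p.
Substitute the sample gammas (Toeplitz matrix and right-hand side of size 2):
  Gamma_p = [[1.3729, -0.2109], [-0.2109, 1.3729]]
  r_p     = [-0.2109, -0.6432]
Written out:
  1.3729 phi_1 - 0.2109 phi_2 = -0.2109
  -0.2109 phi_1 + 1.3729 phi_2 = -0.6432
Solve by Cramer's rule:
  det = gamma(0)^2 - gamma(1)^2 = (1.3729)^2 - (-0.2109)^2 = 1.88485441 - 0.04447881 = 1.8403756
  phi_hat_1 = [gamma(1) gamma(0) - gamma(1) gamma(2)] / det = [(-0.2109)(1.3729) - (-0.2109)(-0.6432)] / 1.8403756 = -0.42519549 / 1.8403756 = -0.231
  phi_hat_2 = [gamma(0) gamma(2) - gamma(1)^2] / det = [(1.3729)(-0.6432) - (-0.2109)^2] / 1.8403756 = -0.92752809 / 1.8403756 = -0.504
So phi_hat = [-0.2310, -0.5040].
Therefore phi_hat_2 = -0.5040.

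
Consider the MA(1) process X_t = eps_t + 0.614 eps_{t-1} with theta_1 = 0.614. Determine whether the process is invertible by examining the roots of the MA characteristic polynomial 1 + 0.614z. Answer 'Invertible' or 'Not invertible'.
\text{Invertible}

The MA(q) characteristic polynomial is P(z) = 1 + 0.614z.
Invertibility requires all roots to lie outside the unit circle, i.e. |z| > 1 for every root.
This is linear in z: 1 + (0.614) z = 0  =>  z = -1/(0.614) = -1.628664,  |z| = 1.628664.
Moduli of all roots: 1.6287.
All moduli strictly greater than 1? Yes.
Verdict: Invertible.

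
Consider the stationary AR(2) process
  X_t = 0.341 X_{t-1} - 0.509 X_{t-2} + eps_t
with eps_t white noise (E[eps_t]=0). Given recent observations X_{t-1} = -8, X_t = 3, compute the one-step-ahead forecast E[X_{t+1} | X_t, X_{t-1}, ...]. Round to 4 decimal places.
E[X_{t+1} \mid \mathcal F_t] = 5.0950

For an AR(p) model X_t = c + sum_i phi_i X_{t-i} + eps_t, the
one-step-ahead conditional mean is
  E[X_{t+1} | X_t, ...] = c + sum_i phi_i X_{t+1-i}.
Substitute known values:
  E[X_{t+1} | ...] = (0.341) * (3) + (-0.509) * (-8)
                   = 5.0950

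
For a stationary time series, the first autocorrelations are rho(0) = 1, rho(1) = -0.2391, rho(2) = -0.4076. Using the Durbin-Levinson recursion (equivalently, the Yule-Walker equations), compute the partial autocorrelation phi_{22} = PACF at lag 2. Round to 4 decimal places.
\phi_{22} = -0.4930

The PACF at lag k is phi_{kk}, the last component of the solution
to the Yule-Walker system G_k phi = r_k where
  (G_k)_{ij} = rho(|i - j|), (r_k)_i = rho(i), i,j = 1..k.
Equivalently, Durbin-Levinson gives phi_{kk} iteratively:
  phi_{11} = rho(1)
  phi_{kk} = [rho(k) - sum_{j=1..k-1} phi_{k-1,j} rho(k-j)]
            / [1 - sum_{j=1..k-1} phi_{k-1,j} rho(j)],
  phi_{k,j} = phi_{k-1,j} - phi_{kk} phi_{k-1,k-j},  j = 1..k-1.
Step k = 1:
  phi_11 = rho(1) = -0.2391.
Step k = 2:
  phi_22 = [rho(2) - phi_11 rho(1)] / [1 - phi_11 rho(1)] = [-0.4076 - (-0.2391)(-0.2391)] / [1 - (-0.2391)(-0.2391)]
         = -0.46476881 / 0.94283119 = -0.493.
Therefore phi_{22} = -0.4930.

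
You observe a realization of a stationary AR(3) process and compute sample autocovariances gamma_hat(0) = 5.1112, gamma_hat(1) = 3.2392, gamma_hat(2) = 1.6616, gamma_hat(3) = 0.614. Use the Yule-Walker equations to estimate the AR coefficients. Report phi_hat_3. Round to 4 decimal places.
\hat\phi_{3} = -0.0530

The Yule-Walker equations for an AR(p) process read, in matrix form,
  Gamma_p phi = r_p,   with   (Gamma_p)_{ij} = gamma(|i - j|),
                       (r_p)_i = gamma(i),   i,j = 1..p.
Substitute the sample gammas (Toeplitz matrix and right-hand side of size 3):
  Gamma_p = [[5.1112, 3.2392, 1.6616], [3.2392, 5.1112, 3.2392], [1.6616, 3.2392, 5.1112]]
  r_p     = [3.2392, 1.6616, 0.614]
Written out (R1..R3):
  (R1) 5.1112 phi_1 + 3.2392 phi_2 + 1.6616 phi_3 = 3.2392
  (R2) 3.2392 phi_1 + 5.1112 phi_2 + 3.2392 phi_3 = 1.6616
  (R3) 1.6616 phi_1 + 3.2392 phi_2 + 5.1112 phi_3 = 0.614
Gaussian elimination:
  R2 <- R2 - (3.2392/5.1112) R1 = R2 - (0.633746) R1:  3.058372 phi_2 + 2.186168 phi_3 = -0.391228
  R3 <- R3 - (1.6616/5.1112) R1 = R3 - (0.32509) R1:  2.186168 phi_2 + 4.57103 phi_3 = -0.439032
  R3 <- R3 - (2.186168/3.058372) R2 = R3 - (0.714815) R2:  3.008325 phi_3 = -0.159376
Back-substitution:
  phi_hat_3 = -0.159376 / 3.008325 = -0.052978
  phi_hat_2 = (-0.391228 - (2.186168)(-0.052978)) / 3.058372 = -0.090051
  phi_hat_1 = (3.2392 - (3.2392)(-0.090051) - (1.6616)(-0.052978)) / 5.1112 = 0.708038
So phi_hat = [0.7080, -0.0901, -0.0530].
Therefore phi_hat_3 = -0.0530.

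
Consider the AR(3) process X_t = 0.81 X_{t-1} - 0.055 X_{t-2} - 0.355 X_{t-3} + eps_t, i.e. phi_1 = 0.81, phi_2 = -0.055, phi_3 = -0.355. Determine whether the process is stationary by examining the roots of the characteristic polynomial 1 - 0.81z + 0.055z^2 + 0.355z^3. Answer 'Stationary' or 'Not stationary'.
\text{Stationary}

The AR(p) characteristic polynomial is P(z) = 1 - 0.81z + 0.055z^2 + 0.355z^3.
Stationarity requires all roots to lie outside the unit circle, i.e. |z| > 1 for every root.
Degree 3: look for a simple real root z0 first, then factor out (1 - z/z0) and solve the remaining quadratic.
Testing z0 = -2: P(-2) = 1 + (-0.81)(-2) + (0.055)(-2)^2 + (0.355)(-2)^3
  = 1 + (1.62) + (0.22) + (-2.84) = 0.  So z_0 = -2 is a root, |z_0| = 2.
Divide out the factor (1 + 0.5 z) = (1 - z/z0) (since 1/z0 = -0.5):
  P(z) = (1 + 0.5 z)(1 + (-1.31) z + (0.71) z^2)
  [check: z-coef -1.31 - (-0.5) = -0.81; z^2-coef 0.71 - (-0.5)(-1.31) = 0.055; z^3-coef -(-0.5)(0.71) = 0.355.]
Remaining roots from the quadratic factor 1 + (-1.31) z + (0.71) z^2:
  Set 1 + (-1.31) z + (0.71) z^2 = 0, i.e. a z^2 + b z + c = 0 with a = 0.71, b = -1.31, c = 1.
  Discriminant D = b^2 - 4ac = (-1.31)^2 - 4*(0.71)*1 = 1.7161 - (2.84) = -1.1239.
  D < 0, so the roots are the complex-conjugate pair z = (-b +/- i sqrt(-D)) / (2a) = 0.9225 +/- 0.7466i.
  For a conjugate pair |z|^2 = z * conj(z) = (product of roots) = c/a = 1/(0.71) = 1.408451, so |z| = sqrt(1.408451) = 1.1868 for both roots.
Moduli of all roots: 2.0000, 1.1868, 1.1868.
All moduli strictly greater than 1? Yes.
Verdict: Stationary.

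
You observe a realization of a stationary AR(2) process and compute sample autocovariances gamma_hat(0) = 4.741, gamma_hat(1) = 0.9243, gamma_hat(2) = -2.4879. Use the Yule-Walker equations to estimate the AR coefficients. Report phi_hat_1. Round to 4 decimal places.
\hat\phi_{1} = 0.3090

The Yule-Walker equations for an AR(p) process read, in matrix form,
  Gamma_p phi = r_p,   with   (Gamma_p)_{ij} = gamma(|i - j|),
                       (r_p)_i = gamma(i),   i,j = 1..p.
Substitute the sample gammas (Toeplitz matrix and right-hand side of size 2):
  Gamma_p = [[4.741, 0.9243], [0.9243, 4.741]]
  r_p     = [0.9243, -2.4879]
Written out:
  4.741 phi_1 + 0.9243 phi_2 = 0.9243
  0.9243 phi_1 + 4.741 phi_2 = -2.4879
Solve by Cramer's rule:
  det = gamma(0)^2 - gamma(1)^2 = (4.741)^2 - (0.9243)^2 = 22.477081 - 0.85433049 = 21.62275051
  phi_hat_1 = [gamma(1) gamma(0) - gamma(1) gamma(2)] / det = [(0.9243)(4.741) - (0.9243)(-2.4879)] / 21.62275051 = 6.68167227 / 21.62275051 = 0.309
  phi_hat_2 = [gamma(0) gamma(2) - gamma(1)^2] / det = [(4.741)(-2.4879) - (0.9243)^2] / 21.62275051 = -12.64946439 / 21.62275051 = -0.585
So phi_hat = [0.3090, -0.5850].
Therefore phi_hat_1 = 0.3090.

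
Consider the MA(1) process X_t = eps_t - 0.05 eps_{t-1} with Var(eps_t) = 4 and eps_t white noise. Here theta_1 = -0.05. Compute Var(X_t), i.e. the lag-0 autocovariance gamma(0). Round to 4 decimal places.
\gamma(0) = 4.0100

For an MA(q) process X_t = eps_t + sum_i theta_i eps_{t-i} with
Var(eps_t) = sigma^2, the variance is
  gamma(0) = sigma^2 * (1 + sum_i theta_i^2).
  sum_i theta_i^2 = (-0.05)^2 = 0.0025.
  gamma(0) = 4 * (1 + 0.0025) = 4 * 1.0025 = 4.01, which rounds to 4.0100.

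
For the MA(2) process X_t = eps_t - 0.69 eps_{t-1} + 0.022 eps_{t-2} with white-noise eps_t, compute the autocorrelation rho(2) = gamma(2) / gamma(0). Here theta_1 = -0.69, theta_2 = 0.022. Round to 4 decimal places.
\rho(2) = 0.0149

For an MA(q) process with theta_0 = 1, the autocovariance is
  gamma(k) = sigma^2 * sum_{i=0..q-k} theta_i * theta_{i+k},
and rho(k) = gamma(k) / gamma(0). Sigma^2 cancels.
  numerator   = (1)*(0.022) = 0.022.
  denominator = (1)^2 + (-0.69)^2 + (0.022)^2 = 1.476584.
  rho(2) = 0.022 / 1.476584 = 0.0149.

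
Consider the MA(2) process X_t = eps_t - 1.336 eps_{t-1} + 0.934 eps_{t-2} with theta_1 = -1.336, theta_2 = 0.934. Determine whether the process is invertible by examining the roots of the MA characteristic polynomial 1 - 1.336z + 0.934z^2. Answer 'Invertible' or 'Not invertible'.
\text{Invertible}

The MA(q) characteristic polynomial is P(z) = 1 - 1.336z + 0.934z^2.
Invertibility requires all roots to lie outside the unit circle, i.e. |z| > 1 for every root.
Set 1 + (-1.336) z + (0.934) z^2 = 0, i.e. a z^2 + b z + c = 0 with a = 0.934, b = -1.336, c = 1.
Discriminant D = b^2 - 4ac = (-1.336)^2 - 4*(0.934)*1 = 1.784896 - (3.736) = -1.951104.
D < 0, so the roots are the complex-conjugate pair z = (-b +/- i sqrt(-D)) / (2a) = 0.7152 +/- 0.7478i.
For a conjugate pair |z|^2 = z * conj(z) = (product of roots) = c/a = 1/(0.934) = 1.070664, so |z| = sqrt(1.070664) = 1.0347 for both roots.
Moduli of all roots: 1.0347, 1.0347.
All moduli strictly greater than 1? Yes.
Verdict: Invertible.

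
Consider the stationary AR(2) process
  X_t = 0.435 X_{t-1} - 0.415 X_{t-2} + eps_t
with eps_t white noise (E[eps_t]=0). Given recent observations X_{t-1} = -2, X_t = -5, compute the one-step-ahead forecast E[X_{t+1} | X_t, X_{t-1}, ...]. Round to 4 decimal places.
E[X_{t+1} \mid \mathcal F_t] = -1.3450

For an AR(p) model X_t = c + sum_i phi_i X_{t-i} + eps_t, the
one-step-ahead conditional mean is
  E[X_{t+1} | X_t, ...] = c + sum_i phi_i X_{t+1-i}.
Substitute known values:
  E[X_{t+1} | ...] = (0.435) * (-5) + (-0.415) * (-2)
                   = -1.3450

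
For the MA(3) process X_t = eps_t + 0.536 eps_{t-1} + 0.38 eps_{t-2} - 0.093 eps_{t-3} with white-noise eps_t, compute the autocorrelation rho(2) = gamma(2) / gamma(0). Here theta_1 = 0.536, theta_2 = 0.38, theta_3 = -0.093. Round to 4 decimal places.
\rho(2) = 0.2292

For an MA(q) process with theta_0 = 1, the autocovariance is
  gamma(k) = sigma^2 * sum_{i=0..q-k} theta_i * theta_{i+k},
and rho(k) = gamma(k) / gamma(0). Sigma^2 cancels.
  numerator   = (1)*(0.38) + (0.536)*(-0.093) = 0.330152.
  denominator = (1)^2 + (0.536)^2 + (0.38)^2 + (-0.093)^2 = 1.440345.
  rho(2) = 0.330152 / 1.440345 = 0.2292.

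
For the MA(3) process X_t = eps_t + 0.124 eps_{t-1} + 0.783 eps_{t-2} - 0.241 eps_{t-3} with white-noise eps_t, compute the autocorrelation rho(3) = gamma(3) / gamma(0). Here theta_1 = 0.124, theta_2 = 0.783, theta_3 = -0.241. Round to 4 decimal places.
\rho(3) = -0.1429

For an MA(q) process with theta_0 = 1, the autocovariance is
  gamma(k) = sigma^2 * sum_{i=0..q-k} theta_i * theta_{i+k},
and rho(k) = gamma(k) / gamma(0). Sigma^2 cancels.
  numerator   = (1)*(-0.241) = -0.241.
  denominator = (1)^2 + (0.124)^2 + (0.783)^2 + (-0.241)^2 = 1.686546.
  rho(3) = -0.241 / 1.686546 = -0.1429.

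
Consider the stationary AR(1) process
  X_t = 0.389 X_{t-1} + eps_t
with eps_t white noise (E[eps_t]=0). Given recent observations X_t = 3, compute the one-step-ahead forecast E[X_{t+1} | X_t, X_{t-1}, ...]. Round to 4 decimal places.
E[X_{t+1} \mid \mathcal F_t] = 1.1670

For an AR(p) model X_t = c + sum_i phi_i X_{t-i} + eps_t, the
one-step-ahead conditional mean is
  E[X_{t+1} | X_t, ...] = c + sum_i phi_i X_{t+1-i}.
Substitute known values:
  E[X_{t+1} | ...] = (0.389) * (3)
                   = 1.1670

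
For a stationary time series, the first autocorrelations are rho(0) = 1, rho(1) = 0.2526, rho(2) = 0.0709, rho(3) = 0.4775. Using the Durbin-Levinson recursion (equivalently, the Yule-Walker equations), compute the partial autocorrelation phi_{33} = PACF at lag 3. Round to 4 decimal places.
\phi_{33} = 0.4890

The PACF at lag k is phi_{kk}, the last component of the solution
to the Yule-Walker system G_k phi = r_k where
  (G_k)_{ij} = rho(|i - j|), (r_k)_i = rho(i), i,j = 1..k.
Equivalently, Durbin-Levinson gives phi_{kk} iteratively:
  phi_{11} = rho(1)
  phi_{kk} = [rho(k) - sum_{j=1..k-1} phi_{k-1,j} rho(k-j)]
            / [1 - sum_{j=1..k-1} phi_{k-1,j} rho(j)],
  phi_{k,j} = phi_{k-1,j} - phi_{kk} phi_{k-1,k-j},  j = 1..k-1.
Step k = 1:
  phi_11 = rho(1) = 0.2526.
Step k = 2:
  phi_22 = [rho(2) - phi_11 rho(1)] / [1 - phi_11 rho(1)] = [0.0709 - (0.2526)(0.2526)] / [1 - (0.2526)(0.2526)]
         = 0.00709324 / 0.93619324 = 0.007577.
  Update: phi_21 = phi_11 - phi_22 phi_11 = 0.2526 - (0.007577)(0.2526) = 0.250686.
Step k = 3:
  phi_33 = [rho(3) - phi_21 rho(2) - phi_22 rho(1)] / [1 - phi_21 rho(1) - phi_22 rho(2)]
    numerator   = 0.4775 - (0.250686)(0.0709) - (0.007577)(0.2526) = 0.45781248
    denominator = 1 - (0.250686)(0.2526) - (0.007577)(0.0709) = 0.9361395
  phi_33 = 0.45781248 / 0.9361395 = 0.489.
Therefore phi_{33} = 0.4890.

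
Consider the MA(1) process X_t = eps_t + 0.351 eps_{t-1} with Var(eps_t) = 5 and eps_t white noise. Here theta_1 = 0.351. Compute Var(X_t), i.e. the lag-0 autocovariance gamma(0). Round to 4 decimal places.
\gamma(0) = 5.6160

For an MA(q) process X_t = eps_t + sum_i theta_i eps_{t-i} with
Var(eps_t) = sigma^2, the variance is
  gamma(0) = sigma^2 * (1 + sum_i theta_i^2).
  sum_i theta_i^2 = (0.351)^2 = 0.123201.
  gamma(0) = 5 * (1 + 0.123201) = 5 * 1.123201 = 5.616005, which rounds to 5.6160.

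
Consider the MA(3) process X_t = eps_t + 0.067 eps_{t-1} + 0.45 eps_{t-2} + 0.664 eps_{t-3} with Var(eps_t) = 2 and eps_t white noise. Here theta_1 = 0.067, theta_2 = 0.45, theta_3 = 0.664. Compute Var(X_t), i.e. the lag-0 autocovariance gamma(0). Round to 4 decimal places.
\gamma(0) = 3.2958

For an MA(q) process X_t = eps_t + sum_i theta_i eps_{t-i} with
Var(eps_t) = sigma^2, the variance is
  gamma(0) = sigma^2 * (1 + sum_i theta_i^2).
  sum_i theta_i^2 = (0.067)^2 + (0.45)^2 + (0.664)^2 = 0.004489 + 0.2025 + 0.440896 = 0.647885.
  gamma(0) = 2 * (1 + 0.647885) = 2 * 1.647885 = 3.29577, which rounds to 3.2958.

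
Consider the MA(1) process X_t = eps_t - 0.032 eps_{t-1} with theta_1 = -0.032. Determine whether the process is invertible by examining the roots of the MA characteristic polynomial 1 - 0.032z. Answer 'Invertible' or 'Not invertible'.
\text{Invertible}

The MA(q) characteristic polynomial is P(z) = 1 - 0.032z.
Invertibility requires all roots to lie outside the unit circle, i.e. |z| > 1 for every root.
This is linear in z: 1 + (-0.032) z = 0  =>  z = -1/(-0.032) = 31.25,  |z| = 31.25.
Moduli of all roots: 31.2500.
All moduli strictly greater than 1? Yes.
Verdict: Invertible.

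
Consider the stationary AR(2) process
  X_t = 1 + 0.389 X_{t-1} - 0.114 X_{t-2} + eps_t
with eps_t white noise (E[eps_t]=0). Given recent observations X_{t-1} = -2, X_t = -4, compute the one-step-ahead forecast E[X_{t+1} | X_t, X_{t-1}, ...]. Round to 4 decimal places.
E[X_{t+1} \mid \mathcal F_t] = -0.3280

For an AR(p) model X_t = c + sum_i phi_i X_{t-i} + eps_t, the
one-step-ahead conditional mean is
  E[X_{t+1} | X_t, ...] = c + sum_i phi_i X_{t+1-i}.
Substitute known values:
  E[X_{t+1} | ...] = 1 + (0.389) * (-4) + (-0.114) * (-2)
                   = -0.3280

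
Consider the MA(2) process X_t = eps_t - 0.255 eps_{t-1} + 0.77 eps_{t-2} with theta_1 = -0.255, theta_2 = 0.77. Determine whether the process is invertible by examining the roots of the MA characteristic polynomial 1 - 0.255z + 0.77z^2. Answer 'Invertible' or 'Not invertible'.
\text{Invertible}

The MA(q) characteristic polynomial is P(z) = 1 - 0.255z + 0.77z^2.
Invertibility requires all roots to lie outside the unit circle, i.e. |z| > 1 for every root.
Set 1 + (-0.255) z + (0.77) z^2 = 0, i.e. a z^2 + b z + c = 0 with a = 0.77, b = -0.255, c = 1.
Discriminant D = b^2 - 4ac = (-0.255)^2 - 4*(0.77)*1 = 0.065025 - (3.08) = -3.014975.
D < 0, so the roots are the complex-conjugate pair z = (-b +/- i sqrt(-D)) / (2a) = 0.1656 +/- 1.1275i.
For a conjugate pair |z|^2 = z * conj(z) = (product of roots) = c/a = 1/(0.77) = 1.298701, so |z| = sqrt(1.298701) = 1.1396 for both roots.
Moduli of all roots: 1.1396, 1.1396.
All moduli strictly greater than 1? Yes.
Verdict: Invertible.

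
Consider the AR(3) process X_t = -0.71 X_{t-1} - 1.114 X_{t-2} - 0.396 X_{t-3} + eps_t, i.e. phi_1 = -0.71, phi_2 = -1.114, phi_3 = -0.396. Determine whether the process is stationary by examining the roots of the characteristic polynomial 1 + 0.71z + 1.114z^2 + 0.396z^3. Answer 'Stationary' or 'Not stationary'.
\text{Stationary}

The AR(p) characteristic polynomial is P(z) = 1 + 0.71z + 1.114z^2 + 0.396z^3.
Stationarity requires all roots to lie outside the unit circle, i.e. |z| > 1 for every root.
Degree 3: look for a simple real root z0 first, then factor out (1 - z/z0) and solve the remaining quadratic.
Testing z0 = -2.5: P(-2.5) = 1 + (0.71)(-2.5) + (1.114)(-2.5)^2 + (0.396)(-2.5)^3
  = 1 + (-1.775) + (6.9625) + (-6.1875) = 0.  So z_0 = -2.5 is a root, |z_0| = 2.5.
Divide out the factor (1 + 0.4 z) = (1 - z/z0) (since 1/z0 = -0.4):
  P(z) = (1 + 0.4 z)(1 + (0.31) z + (0.99) z^2)
  [check: z-coef 0.31 - (-0.4) = 0.71; z^2-coef 0.99 - (-0.4)(0.31) = 1.114; z^3-coef -(-0.4)(0.99) = 0.396.]
Remaining roots from the quadratic factor 1 + (0.31) z + (0.99) z^2:
  Set 1 + (0.31) z + (0.99) z^2 = 0, i.e. a z^2 + b z + c = 0 with a = 0.99, b = 0.31, c = 1.
  Discriminant D = b^2 - 4ac = (0.31)^2 - 4*(0.99)*1 = 0.0961 - (3.96) = -3.8639.
  D < 0, so the roots are the complex-conjugate pair z = (-b +/- i sqrt(-D)) / (2a) = -0.1566 +/- 0.9928i.
  For a conjugate pair |z|^2 = z * conj(z) = (product of roots) = c/a = 1/(0.99) = 1.010101, so |z| = sqrt(1.010101) = 1.005 for both roots.
Moduli of all roots: 2.5000, 1.0050, 1.0050.
All moduli strictly greater than 1? Yes.
Verdict: Stationary.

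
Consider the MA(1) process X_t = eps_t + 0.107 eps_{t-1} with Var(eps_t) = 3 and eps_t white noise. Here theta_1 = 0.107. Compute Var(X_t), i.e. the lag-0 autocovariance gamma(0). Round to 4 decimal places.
\gamma(0) = 3.0343

For an MA(q) process X_t = eps_t + sum_i theta_i eps_{t-i} with
Var(eps_t) = sigma^2, the variance is
  gamma(0) = sigma^2 * (1 + sum_i theta_i^2).
  sum_i theta_i^2 = (0.107)^2 = 0.011449.
  gamma(0) = 3 * (1 + 0.011449) = 3 * 1.011449 = 3.034347, which rounds to 3.0343.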